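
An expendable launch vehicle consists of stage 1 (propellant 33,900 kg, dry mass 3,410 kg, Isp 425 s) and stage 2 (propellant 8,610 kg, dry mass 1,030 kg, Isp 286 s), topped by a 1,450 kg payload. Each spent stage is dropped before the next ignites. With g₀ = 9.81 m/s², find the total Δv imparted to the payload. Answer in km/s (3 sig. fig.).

Δv ≈ 9.23 km/s

Ignition mass of stage 1 = 33,900+3,410 + 8,610+1,030 + 1,450 = 48,400 kg.
Stage 1: m₀ = 48,400 kg, m_f = 48,400 − 33,900 = 14,500 kg; Δv = 425×9.81×ln(3.338) = 4169.2×1.2054 ≈ 5025 m/s.
Stage 2: m₀ = 11,090 kg, m_f = 11,090 − 8,610 = 2,480 kg; Δv = 286×9.81×ln(4.472) = 2805.7×1.4978 ≈ 4202 m/s.
Total Δv = 5025 + 4202 = 9227 m/s.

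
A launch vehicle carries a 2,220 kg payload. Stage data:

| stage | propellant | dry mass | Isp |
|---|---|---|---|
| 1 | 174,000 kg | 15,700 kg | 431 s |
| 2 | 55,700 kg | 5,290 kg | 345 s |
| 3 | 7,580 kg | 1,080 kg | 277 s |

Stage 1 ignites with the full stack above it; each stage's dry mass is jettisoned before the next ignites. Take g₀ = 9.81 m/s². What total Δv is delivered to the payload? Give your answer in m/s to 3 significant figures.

Δv ≈ 12900 m/s

Ignition mass of stage 1 = 174,000+15,700 + 55,700+5,290 + 7,580+1,080 + 2,220 = 261,570 kg.
Stage 1: m₀ = 261,570 kg, m_f = 261,570 − 174,000 = 87,570 kg; Δv = 431×9.81×ln(2.987) = 4228.1×1.0943 ≈ 4627 m/s.
Stage 2: m₀ = 71,870 kg, m_f = 71,870 − 55,700 = 16,170 kg; Δv = 345×9.81×ln(4.445) = 3384.5×1.4917 ≈ 5049 m/s.
Stage 3: m₀ = 10,880 kg, m_f = 10,880 − 7,580 = 3,300 kg; Δv = 277×9.81×ln(3.297) = 2717.4×1.1930 ≈ 3242 m/s.
Total Δv = 4627 + 5049 + 3242 = 12918 m/s.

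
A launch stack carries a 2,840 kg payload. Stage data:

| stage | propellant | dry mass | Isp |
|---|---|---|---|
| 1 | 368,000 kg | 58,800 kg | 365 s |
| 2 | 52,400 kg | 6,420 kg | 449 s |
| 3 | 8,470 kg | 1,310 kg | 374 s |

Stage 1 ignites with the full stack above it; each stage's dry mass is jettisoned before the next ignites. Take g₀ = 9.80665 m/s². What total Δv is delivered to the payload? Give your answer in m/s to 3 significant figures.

Δv ≈ 14700 m/s

Ignition mass of stage 1 = 368,000+58,800 + 52,400+6,420 + 8,470+1,310 + 2,840 = 498,240 kg.
Stage 1: m₀ = 498,240 kg, m_f = 498,240 − 368,000 = 130,240 kg; Δv = 365×9.80665×ln(3.826) = 3579.4×1.3417 ≈ 4803 m/s.
Stage 2: m₀ = 71,440 kg, m_f = 71,440 − 52,400 = 19,040 kg; Δv = 449×9.80665×ln(3.752) = 4403.2×1.3223 ≈ 5822 m/s.
Stage 3: m₀ = 12,620 kg, m_f = 12,620 − 8,470 = 4,150 kg; Δv = 374×9.80665×ln(3.041) = 3667.7×1.1122 ≈ 4079 m/s.
Total Δv = 4803 + 5822 + 4079 = 14704 m/s.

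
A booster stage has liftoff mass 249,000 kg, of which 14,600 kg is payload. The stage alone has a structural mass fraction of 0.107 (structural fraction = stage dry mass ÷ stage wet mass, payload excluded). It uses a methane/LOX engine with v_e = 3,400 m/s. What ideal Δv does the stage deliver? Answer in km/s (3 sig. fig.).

Δv ≈ 6.24 km/s

Stage wet mass = m₀ − payload = 249,000 − 14,600 = 234,400 kg.
Stage dry mass = ε × stage wet mass = 0.107 × 234,400 = 25,080.8 kg.
Burnout mass m_f = stage dry + payload = 25,080.8 + 14,600 = 39,680.8 kg.
Using Δv = v_e ln(m₀/m_f): Δv = v_e · ln(249,000/39,680.8) = 3400.0 × ln(6.275) = 3400.0 × 1.8366 ≈ 6244 m/s.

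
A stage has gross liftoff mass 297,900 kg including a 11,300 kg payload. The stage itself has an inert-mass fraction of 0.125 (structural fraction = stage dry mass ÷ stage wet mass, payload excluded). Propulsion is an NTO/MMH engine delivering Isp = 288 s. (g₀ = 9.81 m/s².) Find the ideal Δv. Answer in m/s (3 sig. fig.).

Stage wet mass = m₀ − payload = 297,900 − 11,300 = 286,600 kg.
Stage dry mass = ε × stage wet mass = 0.125 × 286,600 = 35,825 kg.
Burnout mass m_f = stage dry + payload = 35,825 + 11,300 = 47,125 kg.
v_e = Isp · g₀ = 288 × 9.81 = 2825.3 m/s.
From the ideal rocket equation, Δv = v_e · ln(297,900/47,125) = 2825.3 × ln(6.321) = 2825.3 × 1.8440 ≈ 5210 m/s.

Δv ≈ 5210 m/s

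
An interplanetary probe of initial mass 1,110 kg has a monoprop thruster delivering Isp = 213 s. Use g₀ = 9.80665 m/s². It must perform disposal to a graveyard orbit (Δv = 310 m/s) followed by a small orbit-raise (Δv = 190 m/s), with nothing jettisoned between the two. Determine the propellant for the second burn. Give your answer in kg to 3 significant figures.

v_e = Isp · g₀ = 213 × 9.80665 = 2088.8 m/s.
After the first burn: m = 1110 × exp(−310/2088.8) = 1110 × 0.86208 = 956.909 kg.
After the second burn: m = 956.909 × exp(−190/2088.8) = 956.909 × 0.91305 = 873.706 kg.
Second-burn propellant = 956.909 − 873.706 = 83.203 kg.

propellant for the second burn ≈ 83.2 kg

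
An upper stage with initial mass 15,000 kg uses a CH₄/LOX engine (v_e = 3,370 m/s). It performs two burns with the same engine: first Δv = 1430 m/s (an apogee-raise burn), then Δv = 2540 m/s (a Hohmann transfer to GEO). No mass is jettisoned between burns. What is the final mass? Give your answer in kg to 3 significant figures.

After the first burn: m = 15000 × exp(−1430/3370.0) = 15000 × 0.65421 = 9,813.15 kg.
After the second burn: m = 9,813.15 × exp(−2540/3370.0) = 9,813.15 × 0.47062 = 4,618.26 kg.

final mass ≈ 4620 kg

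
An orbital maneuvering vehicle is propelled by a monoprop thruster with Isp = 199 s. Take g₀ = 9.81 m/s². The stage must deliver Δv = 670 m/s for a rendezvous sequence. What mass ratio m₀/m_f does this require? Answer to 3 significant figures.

mass ratio ≈ 1.41

v_e = Isp · g₀ = 199 × 9.81 = 1952.2 m/s.
From the ideal rocket equation, m₀/m_f = exp(Δv / v_e) = exp(670 / 1952.2) = exp(0.3432) = 1.4095.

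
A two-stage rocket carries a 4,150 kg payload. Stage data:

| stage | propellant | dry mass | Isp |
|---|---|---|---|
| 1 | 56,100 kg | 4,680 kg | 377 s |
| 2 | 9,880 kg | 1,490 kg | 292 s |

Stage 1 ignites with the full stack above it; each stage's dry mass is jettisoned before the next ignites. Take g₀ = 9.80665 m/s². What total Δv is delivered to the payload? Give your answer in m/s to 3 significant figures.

Δv ≈ 7810 m/s

Ignition mass of stage 1 = 56,100+4,680 + 9,880+1,490 + 4,150 = 76,300 kg.
Stage 1: m₀ = 76,300 kg, m_f = 76,300 − 56,100 = 20,200 kg; Δv = 377×9.80665×ln(3.777) = 3697.1×1.3290 ≈ 4913 m/s.
Stage 2: m₀ = 15,520 kg, m_f = 15,520 − 9,880 = 5,640 kg; Δv = 292×9.80665×ln(2.752) = 2863.5×1.0122 ≈ 2899 m/s.
Total Δv = 4913 + 2899 = 7812 m/s.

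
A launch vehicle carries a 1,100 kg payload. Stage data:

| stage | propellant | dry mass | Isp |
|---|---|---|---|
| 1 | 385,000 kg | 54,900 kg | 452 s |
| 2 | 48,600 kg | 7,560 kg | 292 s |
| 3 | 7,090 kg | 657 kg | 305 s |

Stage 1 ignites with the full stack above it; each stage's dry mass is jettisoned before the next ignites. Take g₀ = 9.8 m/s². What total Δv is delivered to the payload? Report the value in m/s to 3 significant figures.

Δv ≈ 15100 m/s

Ignition mass of stage 1 = 385,000+54,900 + 48,600+7,560 + 7,090+657 + 1,100 = 504,907 kg.
Stage 1: m₀ = 504,907 kg, m_f = 504,907 − 385,000 = 119,907 kg; Δv = 452×9.8×ln(4.211) = 4429.6×1.4377 ≈ 6368 m/s.
Stage 2: m₀ = 65,007 kg, m_f = 65,007 − 48,600 = 16,407 kg; Δv = 292×9.8×ln(3.962) = 2861.6×1.3768 ≈ 3940 m/s.
Stage 3: m₀ = 8,847 kg, m_f = 8,847 − 7,090 = 1,757 kg; Δv = 305×9.8×ln(5.035) = 2989.0×1.6165 ≈ 4832 m/s.
Total Δv = 6368 + 3940 + 4832 = 15140 m/s.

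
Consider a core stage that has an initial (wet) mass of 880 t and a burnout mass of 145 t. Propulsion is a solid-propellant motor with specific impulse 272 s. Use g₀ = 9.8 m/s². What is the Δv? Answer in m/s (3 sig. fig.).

Δv ≈ 4810 m/s

v_e = Isp · g₀ = 272 × 9.8 = 2665.6 m/s.
Using Δv = v_e ln(m₀/m_f): Δv = v_e · ln(m₀/m_f) = 2665.6 × ln(6.069) = 2665.6 × 1.8032 ≈ 4806.6 m/s.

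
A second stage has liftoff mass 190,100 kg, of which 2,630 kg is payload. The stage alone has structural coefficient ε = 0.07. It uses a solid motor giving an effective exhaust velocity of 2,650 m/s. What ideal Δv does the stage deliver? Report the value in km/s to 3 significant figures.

Stage wet mass = m₀ − payload = 190,100 − 2,630 = 187,470 kg.
Stage dry mass = ε × stage wet mass = 0.07 × 187,470 = 13,122.9 kg.
Burnout mass m_f = stage dry + payload = 13,122.9 + 2,630 = 15,752.9 kg.
From the ideal rocket equation, Δv = v_e · ln(190,100/15,752.9) = 2650.0 × ln(12.07) = 2650.0 × 2.4905 ≈ 6600 m/s.

Δv ≈ 6.60 km/s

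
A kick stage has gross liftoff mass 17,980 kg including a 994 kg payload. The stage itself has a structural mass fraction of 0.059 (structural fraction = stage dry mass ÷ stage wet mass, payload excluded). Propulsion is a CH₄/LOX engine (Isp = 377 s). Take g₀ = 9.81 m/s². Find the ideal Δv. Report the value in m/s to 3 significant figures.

Stage wet mass = m₀ − payload = 17,980 − 994 = 16,986 kg.
Stage dry mass = ε × stage wet mass = 0.059 × 16,986 = 1,002.17 kg.
Burnout mass m_f = stage dry + payload = 1,002.17 + 994 = 1,996.17 kg.
v_e = Isp · g₀ = 377 × 9.81 = 3698.4 m/s.
Rocket equation: Δv = v_e · ln(17,980/1,996.17) = 3698.4 × ln(9.007) = 3698.4 × 2.1980 ≈ 8129 m/s.

Δv ≈ 8130 m/s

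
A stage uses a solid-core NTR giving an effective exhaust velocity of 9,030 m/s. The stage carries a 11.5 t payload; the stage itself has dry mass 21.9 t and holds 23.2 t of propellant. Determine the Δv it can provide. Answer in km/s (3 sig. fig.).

m₀ = payload + dry + propellant = 11.5 + 21.9 + 23.2 = 56.6 t.
m_f = payload + dry = 11.5 + 21.9 = 33.4 t.
Using Δv = v_e ln(m₀/m_f): Δv = v_e · ln(m₀/m_f) = 9030.0 × ln(1.695) = 9030.0 × 0.5275 ≈ 4762.9 m/s.

Δv ≈ 4.76 km/s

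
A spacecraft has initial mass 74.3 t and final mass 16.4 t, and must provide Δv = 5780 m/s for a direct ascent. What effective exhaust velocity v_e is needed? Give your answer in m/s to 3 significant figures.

v_e ≈ 3830 m/s

ln(m₀/m_f) = ln(74300/16400) = ln(4.53) = 1.5108.
v_e = Δv / ln(m₀/m_f) = 5780 / 1.5108 = 3825.7 m/s.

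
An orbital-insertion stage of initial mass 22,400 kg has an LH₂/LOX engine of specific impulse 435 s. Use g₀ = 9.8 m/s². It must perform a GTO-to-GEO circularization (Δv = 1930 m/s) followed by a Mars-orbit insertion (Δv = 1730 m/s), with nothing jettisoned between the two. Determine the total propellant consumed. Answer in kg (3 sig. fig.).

total propellant consumed ≈ 12900 kg

v_e = Isp · g₀ = 435 × 9.8 = 4263.0 m/s.
After the first burn: m = 22400 × exp(−1930/4263.0) = 22400 × 0.63589 = 14,243.9 kg.
After the second burn: m = 14,243.9 × exp(−1730/4263.0) = 14,243.9 × 0.66643 = 9,492.56 kg.
Total propellant = m₀ − m_final = 22400 − 9,492.56 = 12,907.44 kg.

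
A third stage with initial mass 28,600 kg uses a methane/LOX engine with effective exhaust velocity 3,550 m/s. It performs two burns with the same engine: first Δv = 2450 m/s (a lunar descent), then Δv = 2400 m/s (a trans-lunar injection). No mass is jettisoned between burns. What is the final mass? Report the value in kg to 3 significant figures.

final mass ≈ 7300 kg

After the first burn: m = 28600 × exp(−2450/3550.0) = 28600 × 0.50151 = 14,343.2 kg.
After the second burn: m = 14,343.2 × exp(−2400/3550.0) = 14,343.2 × 0.50862 = 7,295.24 kg.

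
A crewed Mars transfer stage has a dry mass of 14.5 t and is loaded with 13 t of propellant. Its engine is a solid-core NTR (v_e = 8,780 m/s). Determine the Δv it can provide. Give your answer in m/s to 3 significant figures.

m₀ = m_dry + m_prop = 14.5 + 13 = 27.5 t.
Rocket equation: Δv = v_e · ln(m₀/m_f) = 8780.0 × ln(1.897) = 8780.0 × 0.6400 ≈ 5619.5 m/s.

Δv ≈ 5620 m/s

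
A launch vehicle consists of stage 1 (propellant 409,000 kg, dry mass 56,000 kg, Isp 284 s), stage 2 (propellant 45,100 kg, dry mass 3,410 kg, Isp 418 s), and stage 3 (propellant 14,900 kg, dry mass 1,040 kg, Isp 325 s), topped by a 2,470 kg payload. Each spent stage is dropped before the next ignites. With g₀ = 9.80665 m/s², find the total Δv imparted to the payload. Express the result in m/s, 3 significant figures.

Ignition mass of stage 1 = 409,000+56,000 + 45,100+3,410 + 14,900+1,040 + 2,470 = 531,920 kg.
Stage 1: m₀ = 531,920 kg, m_f = 531,920 − 409,000 = 122,920 kg; Δv = 284×9.80665×ln(4.327) = 2785.1×1.4650 ≈ 4080 m/s.
Stage 2: m₀ = 66,920 kg, m_f = 66,920 − 45,100 = 21,820 kg; Δv = 418×9.80665×ln(3.067) = 4099.2×1.1207 ≈ 4594 m/s.
Stage 3: m₀ = 18,410 kg, m_f = 18,410 − 14,900 = 3,510 kg; Δv = 325×9.80665×ln(5.245) = 3187.2×1.6573 ≈ 5282 m/s.
Total Δv = 4080 + 4594 + 5282 = 13956 m/s.

Δv ≈ 14000 m/s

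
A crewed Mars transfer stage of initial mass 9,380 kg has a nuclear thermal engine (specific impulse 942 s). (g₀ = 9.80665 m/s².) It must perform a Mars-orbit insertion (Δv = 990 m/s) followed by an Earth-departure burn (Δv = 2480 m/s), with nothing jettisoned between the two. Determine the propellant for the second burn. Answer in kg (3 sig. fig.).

propellant for the second burn ≈ 1980 kg

v_e = Isp · g₀ = 942 × 9.80665 = 9237.9 m/s.
After the first burn: m = 9380 × exp(−990/9237.9) = 9380 × 0.89838 = 8,426.8 kg.
After the second burn: m = 8,426.8 × exp(−2480/9237.9) = 8,426.8 × 0.76456 = 6,442.79 kg.
Second-burn propellant = 8,426.8 − 6,442.79 = 1,984.01 kg.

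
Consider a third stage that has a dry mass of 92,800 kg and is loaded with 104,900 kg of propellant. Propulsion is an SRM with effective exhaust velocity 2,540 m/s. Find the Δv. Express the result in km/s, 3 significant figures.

m₀ = m_dry + m_prop = 92,800 + 104,900 = 197,700 kg.
Δv = v_e · ln(m₀/m_f) = 2540.0 × ln(2.13) = 2540.0 × 0.7563 ≈ 1921.0 m/s.

Δv ≈ 1.92 km/s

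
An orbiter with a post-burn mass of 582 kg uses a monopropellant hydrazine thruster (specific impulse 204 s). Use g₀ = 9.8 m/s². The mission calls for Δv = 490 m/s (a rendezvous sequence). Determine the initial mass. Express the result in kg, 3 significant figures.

initial mass ≈ 744 kg

v_e = Isp · g₀ = 204 × 9.8 = 1999.2 m/s.
m₀/m_f = exp(Δv / v_e) = exp(490 / 1999.2) = exp(0.2451) = 1.2777.
m₀ = m_f × 1.2777 = 582 × 1.2777 = 743.621 kg.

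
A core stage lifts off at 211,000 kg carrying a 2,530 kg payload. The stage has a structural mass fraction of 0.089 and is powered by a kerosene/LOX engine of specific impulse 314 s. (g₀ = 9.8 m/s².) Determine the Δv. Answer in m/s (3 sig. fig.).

Stage wet mass = m₀ − payload = 211,000 − 2,530 = 208,470 kg.
Stage dry mass = ε × stage wet mass = 0.089 × 208,470 = 18,553.8 kg.
Burnout mass m_f = stage dry + payload = 18,553.8 + 2,530 = 21,083.8 kg.
v_e = Isp · g₀ = 314 × 9.8 = 3077.2 m/s.
From the ideal rocket equation, Δv = v_e · ln(211,000/21,083.8) = 3077.2 × ln(10.01) = 3077.2 × 2.3034 ≈ 7088 m/s.

Δv ≈ 7090 m/s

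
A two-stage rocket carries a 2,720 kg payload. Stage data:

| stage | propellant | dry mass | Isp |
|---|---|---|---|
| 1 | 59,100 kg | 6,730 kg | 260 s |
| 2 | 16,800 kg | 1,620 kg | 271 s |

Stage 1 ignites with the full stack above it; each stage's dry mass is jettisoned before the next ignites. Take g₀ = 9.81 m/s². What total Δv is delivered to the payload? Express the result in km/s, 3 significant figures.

Δv ≈ 7.11 km/s

Ignition mass of stage 1 = 59,100+6,730 + 16,800+1,620 + 2,720 = 86,970 kg.
Stage 1: m₀ = 86,970 kg, m_f = 86,970 − 59,100 = 27,870 kg; Δv = 260×9.81×ln(3.121) = 2550.6×1.1380 ≈ 2903 m/s.
Stage 2: m₀ = 21,140 kg, m_f = 21,140 − 16,800 = 4,340 kg; Δv = 271×9.81×ln(4.871) = 2658.5×1.5833 ≈ 4209 m/s.
Total Δv = 2903 + 4209 = 7112 m/s.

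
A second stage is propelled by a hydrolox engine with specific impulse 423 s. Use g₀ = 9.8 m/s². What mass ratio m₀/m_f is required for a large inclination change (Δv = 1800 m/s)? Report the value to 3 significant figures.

v_e = Isp · g₀ = 423 × 9.8 = 4145.4 m/s.
m₀/m_f = exp(Δv / v_e) = exp(1800 / 4145.4) = exp(0.4342) = 1.5438.

mass ratio ≈ 1.54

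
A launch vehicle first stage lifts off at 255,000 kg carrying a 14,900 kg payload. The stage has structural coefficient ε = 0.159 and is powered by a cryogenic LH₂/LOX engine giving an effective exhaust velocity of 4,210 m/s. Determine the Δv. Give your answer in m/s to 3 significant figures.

Stage wet mass = m₀ − payload = 255,000 − 14,900 = 240,100 kg.
Stage dry mass = ε × stage wet mass = 0.159 × 240,100 = 38,175.9 kg.
Burnout mass m_f = stage dry + payload = 38,175.9 + 14,900 = 53,075.9 kg.
Using Δv = v_e ln(m₀/m_f): Δv = v_e · ln(255,000/53,075.9) = 4210.0 × ln(4.804) = 4210.0 × 1.5695 ≈ 6608 m/s.

Δv ≈ 6610 m/s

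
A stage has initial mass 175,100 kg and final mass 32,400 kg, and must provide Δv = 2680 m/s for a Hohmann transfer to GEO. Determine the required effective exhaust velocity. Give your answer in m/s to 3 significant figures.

ln(m₀/m_f) = ln(175100/32400) = ln(5.404) = 1.6872.
Using Δv = v_e ln(m₀/m_f): v_e = Δv / ln(m₀/m_f) = 2680 / 1.6872 = 1588.4 m/s.

v_e ≈ 1590 m/s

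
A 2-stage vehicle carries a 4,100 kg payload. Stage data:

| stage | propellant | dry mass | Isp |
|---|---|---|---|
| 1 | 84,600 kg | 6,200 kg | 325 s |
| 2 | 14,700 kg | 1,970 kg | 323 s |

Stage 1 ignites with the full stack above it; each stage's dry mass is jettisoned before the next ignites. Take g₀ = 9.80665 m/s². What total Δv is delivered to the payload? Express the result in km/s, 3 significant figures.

Δv ≈ 8.42 km/s

Ignition mass of stage 1 = 84,600+6,200 + 14,700+1,970 + 4,100 = 111,570 kg.
Stage 1: m₀ = 111,570 kg, m_f = 111,570 − 84,600 = 26,970 kg; Δv = 325×9.80665×ln(4.137) = 3187.2×1.4199 ≈ 4526 m/s.
Stage 2: m₀ = 20,770 kg, m_f = 20,770 − 14,700 = 6,070 kg; Δv = 323×9.80665×ln(3.422) = 3167.5×1.2302 ≈ 3897 m/s.
Total Δv = 4526 + 3897 = 8423 m/s.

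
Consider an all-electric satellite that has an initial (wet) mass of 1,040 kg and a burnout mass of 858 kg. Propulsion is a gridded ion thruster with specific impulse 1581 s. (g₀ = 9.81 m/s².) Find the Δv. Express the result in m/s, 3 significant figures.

Δv ≈ 2980 m/s

v_e = Isp · g₀ = 1581 × 9.81 = 15509.6 m/s.
Δv = v_e · ln(m₀/m_f) = 15509.6 × ln(1.212) = 15509.6 × 0.1924 ≈ 2983.6 m/s.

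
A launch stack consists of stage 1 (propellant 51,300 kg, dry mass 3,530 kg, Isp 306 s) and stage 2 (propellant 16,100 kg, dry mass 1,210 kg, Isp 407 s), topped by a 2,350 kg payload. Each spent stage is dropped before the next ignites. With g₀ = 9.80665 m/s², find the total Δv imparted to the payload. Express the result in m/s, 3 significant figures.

Ignition mass of stage 1 = 51,300+3,530 + 16,100+1,210 + 2,350 = 74,490 kg.
Stage 1: m₀ = 74,490 kg, m_f = 74,490 − 51,300 = 23,190 kg; Δv = 306×9.80665×ln(3.212) = 3000.8×1.1669 ≈ 3502 m/s.
Stage 2: m₀ = 19,660 kg, m_f = 19,660 − 16,100 = 3,560 kg; Δv = 407×9.80665×ln(5.522) = 3991.3×1.7088 ≈ 6820 m/s.
Total Δv = 3502 + 6820 = 10322 m/s.

Δv ≈ 10300 m/s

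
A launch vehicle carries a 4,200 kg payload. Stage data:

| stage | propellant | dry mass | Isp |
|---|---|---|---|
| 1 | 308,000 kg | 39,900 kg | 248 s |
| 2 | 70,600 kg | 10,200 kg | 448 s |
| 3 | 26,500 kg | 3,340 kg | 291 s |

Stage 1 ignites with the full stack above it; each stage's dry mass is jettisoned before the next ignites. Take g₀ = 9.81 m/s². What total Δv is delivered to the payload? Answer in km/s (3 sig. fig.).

Δv ≈ 11.2 km/s

Ignition mass of stage 1 = 308,000+39,900 + 70,600+10,200 + 26,500+3,340 + 4,200 = 462,740 kg.
Stage 1: m₀ = 462,740 kg, m_f = 462,740 − 308,000 = 154,740 kg; Δv = 248×9.81×ln(2.99) = 2432.9×1.0954 ≈ 2665 m/s.
Stage 2: m₀ = 114,840 kg, m_f = 114,840 − 70,600 = 44,240 kg; Δv = 448×9.81×ln(2.596) = 4394.9×0.9539 ≈ 4192 m/s.
Stage 3: m₀ = 34,040 kg, m_f = 34,040 − 26,500 = 7,540 kg; Δv = 291×9.81×ln(4.515) = 2854.7×1.5073 ≈ 4303 m/s.
Total Δv = 2665 + 4192 + 4303 = 11160 m/s.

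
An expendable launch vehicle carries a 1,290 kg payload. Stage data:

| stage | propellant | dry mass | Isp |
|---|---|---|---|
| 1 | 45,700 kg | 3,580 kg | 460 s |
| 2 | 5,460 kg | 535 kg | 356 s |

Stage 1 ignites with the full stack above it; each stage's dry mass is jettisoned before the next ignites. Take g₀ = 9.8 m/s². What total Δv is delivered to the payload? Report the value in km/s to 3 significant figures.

Δv ≈ 12.3 km/s

Ignition mass of stage 1 = 45,700+3,580 + 5,460+535 + 1,290 = 56,565 kg.
Stage 1: m₀ = 56,565 kg, m_f = 56,565 − 45,700 = 10,865 kg; Δv = 460×9.8×ln(5.206) = 4508.0×1.6498 ≈ 7437 m/s.
Stage 2: m₀ = 7,285 kg, m_f = 7,285 − 5,460 = 1,825 kg; Δv = 356×9.8×ln(3.992) = 3488.8×1.3842 ≈ 4829 m/s.
Total Δv = 7437 + 4829 = 12266 m/s.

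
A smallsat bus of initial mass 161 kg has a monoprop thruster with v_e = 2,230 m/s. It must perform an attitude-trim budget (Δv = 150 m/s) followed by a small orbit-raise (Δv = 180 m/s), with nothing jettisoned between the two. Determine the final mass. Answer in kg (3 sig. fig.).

final mass ≈ 139 kg

After the first burn: m = 161 × exp(−150/2230.0) = 161 × 0.93495 = 150.527 kg.
After the second burn: m = 150.527 × exp(−180/2230.0) = 150.527 × 0.92245 = 138.854 kg.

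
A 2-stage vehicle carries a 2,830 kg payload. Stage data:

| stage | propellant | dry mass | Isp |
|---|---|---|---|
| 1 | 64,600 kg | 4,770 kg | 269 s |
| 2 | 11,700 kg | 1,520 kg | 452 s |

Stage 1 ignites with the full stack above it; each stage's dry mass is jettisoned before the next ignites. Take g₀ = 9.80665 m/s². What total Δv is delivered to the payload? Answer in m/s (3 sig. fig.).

Δv ≈ 9510 m/s

Ignition mass of stage 1 = 64,600+4,770 + 11,700+1,520 + 2,830 = 85,420 kg.
Stage 1: m₀ = 85,420 kg, m_f = 85,420 − 64,600 = 20,820 kg; Δv = 269×9.80665×ln(4.103) = 2638.0×1.4117 ≈ 3724 m/s.
Stage 2: m₀ = 16,050 kg, m_f = 16,050 − 11,700 = 4,350 kg; Δv = 452×9.80665×ln(3.69) = 4432.6×1.3055 ≈ 5787 m/s.
Total Δv = 3724 + 5787 = 9511 m/s.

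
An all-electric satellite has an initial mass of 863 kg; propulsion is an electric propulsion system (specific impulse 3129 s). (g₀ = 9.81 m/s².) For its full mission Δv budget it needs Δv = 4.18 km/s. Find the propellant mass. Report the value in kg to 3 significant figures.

propellant mass ≈ 110 kg

v_e = Isp · g₀ = 3129 × 9.81 = 30695.5 m/s.
Using Δv = v_e ln(m₀/m_f): m₀/m_f = exp(Δv / v_e) = exp(4180 / 30695.5) = exp(0.1362) = 1.1459.
m_f = 863 / 1.1459 = 753.12 kg, so propellant = m₀ − m_f = 863 − 753.12 = 109.88 kg.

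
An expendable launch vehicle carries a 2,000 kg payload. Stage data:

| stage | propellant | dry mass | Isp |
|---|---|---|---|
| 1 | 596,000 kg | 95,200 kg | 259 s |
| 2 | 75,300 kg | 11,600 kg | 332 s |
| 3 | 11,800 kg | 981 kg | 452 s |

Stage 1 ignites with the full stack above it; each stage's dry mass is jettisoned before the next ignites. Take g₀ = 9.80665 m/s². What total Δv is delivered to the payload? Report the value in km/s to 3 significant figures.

Δv ≈ 15.0 km/s

Ignition mass of stage 1 = 596,000+95,200 + 75,300+11,600 + 11,800+981 + 2,000 = 792,881 kg.
Stage 1: m₀ = 792,881 kg, m_f = 792,881 − 596,000 = 196,881 kg; Δv = 259×9.80665×ln(4.027) = 2539.9×1.3931 ≈ 3538 m/s.
Stage 2: m₀ = 101,681 kg, m_f = 101,681 − 75,300 = 26,381 kg; Δv = 332×9.80665×ln(3.854) = 3255.8×1.3492 ≈ 4393 m/s.
Stage 3: m₀ = 14,781 kg, m_f = 14,781 − 11,800 = 2,981 kg; Δv = 452×9.80665×ln(4.958) = 4432.6×1.6011 ≈ 7097 m/s.
Total Δv = 3538 + 4393 + 7097 = 15028 m/s.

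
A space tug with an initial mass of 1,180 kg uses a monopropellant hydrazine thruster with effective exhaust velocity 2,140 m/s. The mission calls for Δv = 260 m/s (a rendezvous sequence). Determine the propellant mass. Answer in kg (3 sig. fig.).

m₀/m_f = exp(Δv / v_e) = exp(260 / 2140.0) = exp(0.1215) = 1.1292.
m_f = 1,180 / 1.1292 = 1,044.99 kg, so propellant = m₀ − m_f = 1,180 − 1,044.99 = 135.01 kg.

propellant mass ≈ 135 kg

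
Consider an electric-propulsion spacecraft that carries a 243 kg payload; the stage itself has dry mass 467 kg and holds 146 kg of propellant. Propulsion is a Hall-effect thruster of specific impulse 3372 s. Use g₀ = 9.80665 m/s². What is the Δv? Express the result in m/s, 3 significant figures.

v_e = Isp · g₀ = 3372 × 9.80665 = 33068.0 m/s.
m₀ = payload + dry + propellant = 243 + 467 + 146 = 856 kg.
m_f = payload + dry = 243 + 467 = 710 kg.
Rocket equation: Δv = v_e · ln(m₀/m_f) = 33068.0 × ln(1.206) = 33068.0 × 0.1870 ≈ 6183.9 m/s.

Δv ≈ 6180 m/s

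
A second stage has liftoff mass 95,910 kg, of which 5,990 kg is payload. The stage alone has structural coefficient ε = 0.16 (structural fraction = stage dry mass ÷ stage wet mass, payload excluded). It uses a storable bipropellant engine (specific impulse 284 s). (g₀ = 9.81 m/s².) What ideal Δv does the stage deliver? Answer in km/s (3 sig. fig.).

Δv ≈ 4.32 km/s

Stage wet mass = m₀ − payload = 95,910 − 5,990 = 89,920 kg.
Stage dry mass = ε × stage wet mass = 0.16 × 89,920 = 14,387.2 kg.
Burnout mass m_f = stage dry + payload = 14,387.2 + 5,990 = 20,377.2 kg.
v_e = Isp · g₀ = 284 × 9.81 = 2786.0 m/s.
By the Tsiolkovsky rocket equation, Δv = v_e · ln(95,910/20,377.2) = 2786.0 × ln(4.707) = 2786.0 × 1.5490 ≈ 4316 m/s.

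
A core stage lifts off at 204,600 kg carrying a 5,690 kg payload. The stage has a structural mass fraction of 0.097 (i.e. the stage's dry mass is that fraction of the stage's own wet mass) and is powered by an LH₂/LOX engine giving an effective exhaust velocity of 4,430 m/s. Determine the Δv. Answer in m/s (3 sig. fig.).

Stage wet mass = m₀ − payload = 204,600 − 5,690 = 198,910 kg.
Stage dry mass = ε × stage wet mass = 0.097 × 198,910 = 19,294.3 kg.
Burnout mass m_f = stage dry + payload = 19,294.3 + 5,690 = 24,984.3 kg.
Δv = v_e · ln(204,600/24,984.3) = 4430.0 × ln(8.189) = 4430.0 × 2.1028 ≈ 9315 m/s.

Δv ≈ 9320 m/s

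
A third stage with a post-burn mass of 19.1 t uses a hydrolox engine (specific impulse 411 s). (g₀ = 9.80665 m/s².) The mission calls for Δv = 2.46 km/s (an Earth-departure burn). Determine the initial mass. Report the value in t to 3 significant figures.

v_e = Isp · g₀ = 411 × 9.80665 = 4030.5 m/s.
m₀/m_f = exp(Δv / v_e) = exp(2460 / 4030.5) = exp(0.6103) = 1.8411.
m₀ = m_f × 1.8411 = 19.1 × 1.8411 = 35.165 t.

initial mass ≈ 35.2 t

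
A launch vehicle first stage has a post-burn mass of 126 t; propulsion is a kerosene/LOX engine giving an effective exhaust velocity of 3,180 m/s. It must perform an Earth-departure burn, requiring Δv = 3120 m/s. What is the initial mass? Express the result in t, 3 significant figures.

initial mass ≈ 336 t

From the ideal rocket equation, m₀/m_f = exp(Δv / v_e) = exp(3120 / 3180.0) = exp(0.9811) = 2.6675.
m₀ = m_f × 2.6675 = 126 × 2.6675 = 336.105 t.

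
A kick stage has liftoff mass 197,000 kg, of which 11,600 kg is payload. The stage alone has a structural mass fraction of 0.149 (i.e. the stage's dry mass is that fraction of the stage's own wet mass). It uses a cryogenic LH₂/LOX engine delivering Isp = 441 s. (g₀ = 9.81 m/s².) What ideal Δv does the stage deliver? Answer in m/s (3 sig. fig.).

Δv ≈ 6980 m/s

Stage wet mass = m₀ − payload = 197,000 − 11,600 = 185,400 kg.
Stage dry mass = ε × stage wet mass = 0.149 × 185,400 = 27,624.6 kg.
Burnout mass m_f = stage dry + payload = 27,624.6 + 11,600 = 39,224.6 kg.
v_e = Isp · g₀ = 441 × 9.81 = 4326.2 m/s.
From the ideal rocket equation, Δv = v_e · ln(197,000/39,224.6) = 4326.2 × ln(5.022) = 4326.2 × 1.6139 ≈ 6982 m/s.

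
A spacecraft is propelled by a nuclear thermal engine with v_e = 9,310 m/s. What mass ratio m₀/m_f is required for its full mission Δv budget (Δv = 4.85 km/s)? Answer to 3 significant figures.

m₀/m_f = exp(Δv / v_e) = exp(4850 / 9310.0) = exp(0.5209) = 1.6836.

mass ratio ≈ 1.68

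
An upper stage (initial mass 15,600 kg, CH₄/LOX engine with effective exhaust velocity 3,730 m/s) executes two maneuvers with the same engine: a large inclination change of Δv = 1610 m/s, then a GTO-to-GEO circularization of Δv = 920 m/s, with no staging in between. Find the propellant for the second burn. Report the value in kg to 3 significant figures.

propellant for the second burn ≈ 2210 kg

After the first burn: m = 15600 × exp(−1610/3730.0) = 15600 × 0.64945 = 10,131.4 kg.
After the second burn: m = 10,131.4 × exp(−920/3730.0) = 10,131.4 × 0.78142 = 7,916.88 kg.
Second-burn propellant = 10,131.4 − 7,916.88 = 2,214.52 kg.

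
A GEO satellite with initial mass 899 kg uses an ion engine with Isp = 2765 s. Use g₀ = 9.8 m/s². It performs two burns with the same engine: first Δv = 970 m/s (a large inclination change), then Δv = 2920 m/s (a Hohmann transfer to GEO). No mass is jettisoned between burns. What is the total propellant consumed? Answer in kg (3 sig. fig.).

total propellant consumed ≈ 120 kg

v_e = Isp · g₀ = 2765 × 9.8 = 27097.0 m/s.
After the first burn: m = 899 × exp(−970/27097.0) = 899 × 0.96484 = 867.391 kg.
After the second burn: m = 867.391 × exp(−2920/27097.0) = 867.391 × 0.89784 = 778.778 kg.
Total propellant = m₀ − m_final = 899 − 778.778 = 120.222 kg.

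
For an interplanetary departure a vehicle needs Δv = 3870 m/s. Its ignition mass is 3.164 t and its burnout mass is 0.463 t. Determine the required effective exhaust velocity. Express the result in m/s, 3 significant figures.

ln(m₀/m_f) = ln(3164/463) = ln(6.834) = 1.9219.
Using Δv = v_e ln(m₀/m_f): v_e = Δv / ln(m₀/m_f) = 3870 / 1.9219 = 2013.7 m/s.

v_e ≈ 2010 m/s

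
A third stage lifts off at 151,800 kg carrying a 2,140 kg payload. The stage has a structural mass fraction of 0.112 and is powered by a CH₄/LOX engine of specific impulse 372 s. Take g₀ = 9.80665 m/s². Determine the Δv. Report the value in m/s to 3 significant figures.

Δv ≈ 7600 m/s

Stage wet mass = m₀ − payload = 151,800 − 2,140 = 149,660 kg.
Stage dry mass = ε × stage wet mass = 0.112 × 149,660 = 16,761.9 kg.
Burnout mass m_f = stage dry + payload = 16,761.9 + 2,140 = 18,901.9 kg.
v_e = Isp · g₀ = 372 × 9.80665 = 3648.1 m/s.
Rocket equation: Δv = v_e · ln(151,800/18,901.9) = 3648.1 × ln(8.031) = 3648.1 × 2.0833 ≈ 7600 m/s.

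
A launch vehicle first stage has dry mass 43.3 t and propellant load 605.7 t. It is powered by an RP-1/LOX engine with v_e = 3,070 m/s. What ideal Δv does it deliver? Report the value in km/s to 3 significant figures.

Δv ≈ 8.31 km/s

m₀ = m_dry + m_prop = 43.3 + 605.7 = 649 t.
From the ideal rocket equation, Δv = v_e · ln(m₀/m_f) = 3070.0 × ln(14.99) = 3070.0 × 2.7073 ≈ 8311.3 m/s.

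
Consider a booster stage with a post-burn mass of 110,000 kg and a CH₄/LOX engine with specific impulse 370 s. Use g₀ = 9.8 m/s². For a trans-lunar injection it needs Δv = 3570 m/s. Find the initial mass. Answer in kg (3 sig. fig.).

v_e = Isp · g₀ = 370 × 9.8 = 3626.0 m/s.
m₀/m_f = exp(Δv / v_e) = exp(3570 / 3626.0) = exp(0.9846) = 2.6766.
m₀ = m_f × 2.6766 = 110,000 × 2.6766 = 294,426 kg.

initial mass ≈ 294000 kg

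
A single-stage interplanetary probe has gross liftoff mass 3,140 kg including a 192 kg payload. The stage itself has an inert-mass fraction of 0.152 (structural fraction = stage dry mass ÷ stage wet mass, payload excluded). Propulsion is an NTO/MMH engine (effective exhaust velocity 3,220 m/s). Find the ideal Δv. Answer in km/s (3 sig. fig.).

Δv ≈ 5.12 km/s

Stage wet mass = m₀ − payload = 3,140 − 192 = 2,948 kg.
Stage dry mass = ε × stage wet mass = 0.152 × 2,948 = 448.096 kg.
Burnout mass m_f = stage dry + payload = 448.096 + 192 = 640.096 kg.
Δv = v_e · ln(3,140/640.096) = 3220.0 × ln(4.906) = 3220.0 × 1.5904 ≈ 5121 m/s.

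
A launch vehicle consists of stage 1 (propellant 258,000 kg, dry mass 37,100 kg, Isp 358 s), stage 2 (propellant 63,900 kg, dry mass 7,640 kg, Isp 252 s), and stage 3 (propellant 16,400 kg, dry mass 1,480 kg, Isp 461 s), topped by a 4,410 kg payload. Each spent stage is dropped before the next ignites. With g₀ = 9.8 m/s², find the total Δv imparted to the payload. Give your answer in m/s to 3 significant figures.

Ignition mass of stage 1 = 258,000+37,100 + 63,900+7,640 + 16,400+1,480 + 4,410 = 388,930 kg.
Stage 1: m₀ = 388,930 kg, m_f = 388,930 − 258,000 = 130,930 kg; Δv = 358×9.8×ln(2.971) = 3508.4×1.0887 ≈ 3820 m/s.
Stage 2: m₀ = 93,830 kg, m_f = 93,830 − 63,900 = 29,930 kg; Δv = 252×9.8×ln(3.135) = 2469.6×1.1426 ≈ 2822 m/s.
Stage 3: m₀ = 22,290 kg, m_f = 22,290 − 16,400 = 5,890 kg; Δv = 461×9.8×ln(3.784) = 4517.8×1.3309 ≈ 6013 m/s.
Total Δv = 3820 + 2822 + 6013 = 12655 m/s.

Δv ≈ 12700 m/s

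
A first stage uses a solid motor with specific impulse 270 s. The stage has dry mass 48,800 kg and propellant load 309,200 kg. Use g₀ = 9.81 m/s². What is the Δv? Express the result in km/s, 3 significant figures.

v_e = Isp · g₀ = 270 × 9.81 = 2648.7 m/s.
m₀ = m_dry + m_prop = 48,800 + 309,200 = 358,000 kg.
Rocket equation: Δv = v_e · ln(m₀/m_f) = 2648.7 × ln(7.336) = 2648.7 × 1.9928 ≈ 5278.3 m/s.

Δv ≈ 5.28 km/s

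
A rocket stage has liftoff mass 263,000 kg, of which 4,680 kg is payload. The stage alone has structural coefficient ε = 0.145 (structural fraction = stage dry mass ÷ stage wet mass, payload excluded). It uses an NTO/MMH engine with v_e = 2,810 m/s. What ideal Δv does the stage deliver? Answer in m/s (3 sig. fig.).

Stage wet mass = m₀ − payload = 263,000 − 4,680 = 258,320 kg.
Stage dry mass = ε × stage wet mass = 0.145 × 258,320 = 37,456.4 kg.
Burnout mass m_f = stage dry + payload = 37,456.4 + 4,680 = 42,136.4 kg.
By the Tsiolkovsky rocket equation, Δv = v_e · ln(263,000/42,136.4) = 2810.0 × ln(6.242) = 2810.0 × 1.8312 ≈ 5146 m/s.

Δv ≈ 5150 m/s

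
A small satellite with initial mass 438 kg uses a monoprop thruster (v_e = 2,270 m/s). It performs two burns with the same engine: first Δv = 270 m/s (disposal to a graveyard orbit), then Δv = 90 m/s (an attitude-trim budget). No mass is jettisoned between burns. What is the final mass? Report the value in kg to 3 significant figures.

After the first burn: m = 438 × exp(−270/2270.0) = 438 × 0.88786 = 388.883 kg.
After the second burn: m = 388.883 × exp(−90/2270.0) = 388.883 × 0.96113 = 373.767 kg.

final mass ≈ 374 kg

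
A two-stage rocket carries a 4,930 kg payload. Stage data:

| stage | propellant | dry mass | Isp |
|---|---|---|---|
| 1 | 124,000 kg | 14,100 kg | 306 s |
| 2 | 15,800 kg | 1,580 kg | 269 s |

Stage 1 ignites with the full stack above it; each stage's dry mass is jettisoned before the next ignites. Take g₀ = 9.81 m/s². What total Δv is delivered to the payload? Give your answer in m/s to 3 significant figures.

Ignition mass of stage 1 = 124,000+14,100 + 15,800+1,580 + 4,930 = 160,410 kg.
Stage 1: m₀ = 160,410 kg, m_f = 160,410 − 124,000 = 36,410 kg; Δv = 306×9.81×ln(4.406) = 3001.9×1.4829 ≈ 4451 m/s.
Stage 2: m₀ = 22,310 kg, m_f = 22,310 − 15,800 = 6,510 kg; Δv = 269×9.81×ln(3.427) = 2638.9×1.2317 ≈ 3250 m/s.
Total Δv = 4451 + 3250 = 7701 m/s.

Δv ≈ 7700 m/s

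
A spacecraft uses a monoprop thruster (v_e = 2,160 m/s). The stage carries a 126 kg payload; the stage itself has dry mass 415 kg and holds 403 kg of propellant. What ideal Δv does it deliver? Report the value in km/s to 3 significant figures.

m₀ = payload + dry + propellant = 126 + 415 + 403 = 944 kg.
m_f = payload + dry = 126 + 415 = 541 kg.
Δv = v_e · ln(m₀/m_f) = 2160.0 × ln(1.745) = 2160.0 × 0.5567 ≈ 1202.5 m/s.

Δv ≈ 1.20 km/s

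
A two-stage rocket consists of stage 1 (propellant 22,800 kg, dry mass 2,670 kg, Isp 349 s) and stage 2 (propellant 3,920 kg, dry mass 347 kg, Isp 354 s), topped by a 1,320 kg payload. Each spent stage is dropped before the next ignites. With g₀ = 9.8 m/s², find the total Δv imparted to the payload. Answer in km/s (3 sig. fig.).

Ignition mass of stage 1 = 22,800+2,670 + 3,920+347 + 1,320 = 31,057 kg.
Stage 1: m₀ = 31,057 kg, m_f = 31,057 − 22,800 = 8,257 kg; Δv = 349×9.8×ln(3.761) = 3420.2×1.3248 ≈ 4531 m/s.
Stage 2: m₀ = 5,587 kg, m_f = 5,587 − 3,920 = 1,667 kg; Δv = 354×9.8×ln(3.352) = 3469.2×1.2094 ≈ 4196 m/s.
Total Δv = 4531 + 4196 = 8727 m/s.

Δv ≈ 8.73 km/s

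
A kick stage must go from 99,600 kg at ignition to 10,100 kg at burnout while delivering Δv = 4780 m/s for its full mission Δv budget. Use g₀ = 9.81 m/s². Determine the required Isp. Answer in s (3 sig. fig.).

Isp ≈ 213 s

ln(m₀/m_f) = ln(99600/10100) = ln(9.861) = 2.2886.
From the ideal rocket equation, v_e = Δv / ln(m₀/m_f) = 4780 / 2.2886 = 2088.6 m/s.
Isp = v_e / g₀ = 2088.6 / 9.81 = 212.9 s.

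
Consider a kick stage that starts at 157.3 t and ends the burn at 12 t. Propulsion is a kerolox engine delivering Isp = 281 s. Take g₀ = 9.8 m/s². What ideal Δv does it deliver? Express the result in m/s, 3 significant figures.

v_e = Isp · g₀ = 281 × 9.8 = 2753.8 m/s.
Δv = v_e · ln(m₀/m_f) = 2753.8 × ln(13.11) = 2753.8 × 2.5732 ≈ 7086.2 m/s.

Δv ≈ 7090 m/s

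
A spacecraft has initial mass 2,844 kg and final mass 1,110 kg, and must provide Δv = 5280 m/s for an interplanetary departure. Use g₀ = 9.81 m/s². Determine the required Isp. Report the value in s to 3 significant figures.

ln(m₀/m_f) = ln(2844/1110) = ln(2.562) = 0.9409.
Using Δv = v_e ln(m₀/m_f): v_e = Δv / ln(m₀/m_f) = 5280 / 0.9409 = 5611.9 m/s.
Isp = v_e / g₀ = 5611.9 / 9.81 = 572.1 s.

Isp ≈ 572 s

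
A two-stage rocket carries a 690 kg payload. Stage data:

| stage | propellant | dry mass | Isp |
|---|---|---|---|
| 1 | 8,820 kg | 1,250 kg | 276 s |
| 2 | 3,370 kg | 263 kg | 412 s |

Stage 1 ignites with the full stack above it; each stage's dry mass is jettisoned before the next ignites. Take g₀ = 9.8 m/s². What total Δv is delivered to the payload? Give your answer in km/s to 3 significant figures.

Ignition mass of stage 1 = 8,820+1,250 + 3,370+263 + 690 = 14,393 kg.
Stage 1: m₀ = 14,393 kg, m_f = 14,393 − 8,820 = 5,573 kg; Δv = 276×9.8×ln(2.583) = 2704.8×0.9488 ≈ 2566 m/s.
Stage 2: m₀ = 4,323 kg, m_f = 4,323 − 3,370 = 953 kg; Δv = 412×9.8×ln(4.536) = 4037.6×1.5121 ≈ 6105 m/s.
Total Δv = 2566 + 6105 = 8671 m/s.

Δv ≈ 8.67 km/s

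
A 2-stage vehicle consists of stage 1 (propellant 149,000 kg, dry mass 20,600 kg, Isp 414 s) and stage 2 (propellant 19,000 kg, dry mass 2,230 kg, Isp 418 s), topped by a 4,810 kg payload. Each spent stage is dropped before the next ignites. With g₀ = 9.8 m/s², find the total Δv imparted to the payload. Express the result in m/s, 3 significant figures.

Δv ≈ 11200 m/s

Ignition mass of stage 1 = 149,000+20,600 + 19,000+2,230 + 4,810 = 195,640 kg.
Stage 1: m₀ = 195,640 kg, m_f = 195,640 − 149,000 = 46,640 kg; Δv = 414×9.8×ln(4.195) = 4057.2×1.4338 ≈ 5817 m/s.
Stage 2: m₀ = 26,040 kg, m_f = 26,040 − 19,000 = 7,040 kg; Δv = 418×9.8×ln(3.699) = 4096.4×1.3080 ≈ 5358 m/s.
Total Δv = 5817 + 5358 = 11175 m/s.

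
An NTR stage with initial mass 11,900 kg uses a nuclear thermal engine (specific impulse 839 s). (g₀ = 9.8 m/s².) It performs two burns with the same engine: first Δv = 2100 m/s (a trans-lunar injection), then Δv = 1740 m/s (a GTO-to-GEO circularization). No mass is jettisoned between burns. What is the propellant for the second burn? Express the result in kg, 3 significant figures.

v_e = Isp · g₀ = 839 × 9.8 = 8222.2 m/s.
After the first burn: m = 11900 × exp(−2100/8222.2) = 11900 × 0.77460 = 9,217.74 kg.
After the second burn: m = 9,217.74 × exp(−1740/8222.2) = 9,217.74 × 0.80927 = 7,459.64 kg.
Second-burn propellant = 9,217.74 − 7,459.64 = 1,758.1 kg.

propellant for the second burn ≈ 1760 kg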